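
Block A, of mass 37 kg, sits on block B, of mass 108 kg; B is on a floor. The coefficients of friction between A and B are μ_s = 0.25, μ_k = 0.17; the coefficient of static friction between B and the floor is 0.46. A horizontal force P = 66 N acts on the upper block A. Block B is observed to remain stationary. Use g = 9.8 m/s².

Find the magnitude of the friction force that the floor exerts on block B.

The normal force B exerts on A is simply A's weight, N₁ = 362.6 N.
So the A–B interface can sustain at most μ_s N₁ = 90.65 N of static friction.
P = 66 N is within that limit, so A and B move together (both at rest); the A–B friction is simply f₁ = P = 66 N.
By Newton's third law B feels 66 N forward from A. With B stationary, the floor's static friction on B balances it: f₂ = 66 N (well within μ_s(m_A+m_B)g = 653.7 N).

f ≈ 66 N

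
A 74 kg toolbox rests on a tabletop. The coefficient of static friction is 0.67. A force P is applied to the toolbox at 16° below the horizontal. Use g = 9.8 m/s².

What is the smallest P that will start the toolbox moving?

P ≈ 626 N

N = m g + P sin α (the push presses the toolbox into the tabletop).
At impending slip, P cos α = μ_s N = μ_s (m g + P sin α).
Solving: P (cos α − μ_s sin α) = μ_s m g → P = 0.67×725/(cos 16° − 0.67 sin 16°) = 486/0.7766 = 626 N.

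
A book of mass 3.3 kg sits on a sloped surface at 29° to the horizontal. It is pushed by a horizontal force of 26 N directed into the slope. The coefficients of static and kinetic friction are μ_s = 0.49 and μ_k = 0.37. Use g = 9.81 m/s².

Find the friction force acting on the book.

Normal direction: N = m g cos θ + P sin θ = 40.92 N.
Parallel to the incline: P cos θ − m g sin θ = 22.74 − 15.69 = 7.045 N; the friction needed to balance this is 7.045 N acting down the slope.
Maximum static friction: μ_s N = 0.49 × 40.92 = 20.05 N.
Since 7.045 N is within the 20.05 N limit, the book stays put and friction is exactly 7.05 N.

f ≈ 7.05 N (down the incline)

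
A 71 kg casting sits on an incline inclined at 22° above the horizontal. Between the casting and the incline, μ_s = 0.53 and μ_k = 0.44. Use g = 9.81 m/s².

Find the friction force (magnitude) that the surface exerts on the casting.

f ≈ 261 N (up the incline)

Perpendicular to the surface, N = m g cos θ = 71·9.81·cos 22° = 645.8 N.
For equilibrium along the incline, friction must balance the weight component: f = m g sin θ = 260.9 N up the slope.
Static friction can supply at most μ_s N = 342.3 N.
Since |260.9| ≤ 342.3 N, the casting remains in static equilibrium and friction takes exactly the required value.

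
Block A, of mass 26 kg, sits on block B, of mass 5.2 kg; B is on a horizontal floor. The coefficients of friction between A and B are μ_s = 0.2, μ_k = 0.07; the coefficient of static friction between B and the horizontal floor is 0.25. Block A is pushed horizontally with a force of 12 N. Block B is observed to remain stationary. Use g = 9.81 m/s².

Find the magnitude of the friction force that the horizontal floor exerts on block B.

f ≈ 12 N

The normal force B exerts on A is simply A's weight, N₁ = 255.1 N.
Maximum static friction on A from B: μ_s N₁ = 0.2×255.1 = 51.01 N.
Since P = 12 N ≤ 51.01 N, A does not slip on B; friction on A equals P = 12 N.
By Newton's third law B feels 12 N forward from A. With B stationary, the floor's static friction on B balances it: f₂ = 12 N (well within μ_s(m_A+m_B)g = 76.52 N).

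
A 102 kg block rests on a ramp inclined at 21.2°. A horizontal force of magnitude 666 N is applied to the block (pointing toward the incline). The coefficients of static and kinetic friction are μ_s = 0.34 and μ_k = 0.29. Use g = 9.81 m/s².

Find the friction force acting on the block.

f ≈ 259 N (down the incline)

The horizontal push has a component P sin θ into the surface, so N = m g cos θ + P sin θ = 932.9 + 240.8 = 1174 N.
Along the incline, the net driving force (taking up-slope positive) is P cos θ − m g sin θ = 620.9 − 361.8 = 259.1 N, so equilibrium requires friction f = -259.1 N (down-slope).
Maximum static friction: μ_s N = 0.34 × 1174 = 399.1 N.
Since 259.1 N is within the 399.1 N limit, the block stays put and friction is exactly 259 N.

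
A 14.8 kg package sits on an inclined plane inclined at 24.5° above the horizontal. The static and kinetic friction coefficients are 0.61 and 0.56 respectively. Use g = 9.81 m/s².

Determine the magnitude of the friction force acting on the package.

The normal reaction is N = m g cos θ = 132.1 N.
For equilibrium along the incline, friction must balance the weight component: f = m g sin θ = 60.21 N up the slope.
Maximum static friction available: μ_s N = 0.61 × 132.1 = 80.59 N.
Since |60.21| ≤ 80.59 N, no slip — friction simply equals what equilibrium demands.

f ≈ 60.2 N (up the incline)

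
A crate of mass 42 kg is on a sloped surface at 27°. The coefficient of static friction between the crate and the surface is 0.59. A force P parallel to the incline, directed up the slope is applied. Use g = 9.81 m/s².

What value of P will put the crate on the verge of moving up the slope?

At impending motion up the slope, friction acts down-slope at its limit: f = μ_s N.
P is parallel to the surface, so N = m g cos θ = 367 N.
Along the incline: P = m g sin θ + μ_s N = 187 + 0.59×367 = 404 N.

P ≈ 404 N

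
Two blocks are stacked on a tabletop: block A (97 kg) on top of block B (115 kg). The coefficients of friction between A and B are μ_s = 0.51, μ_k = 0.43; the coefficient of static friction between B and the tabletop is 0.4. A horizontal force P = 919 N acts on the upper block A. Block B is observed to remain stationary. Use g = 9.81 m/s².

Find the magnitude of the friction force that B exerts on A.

Normal force at the A–B interface: N₁ = m_A g = 951.6 N.
So the A–B interface can sustain at most μ_s N₁ = 485.3 N of static friction.
Since P = 919 N > 485.3 N, A slides on B; the A–B friction is kinetic: f₁ = μ_k N₁ = 0.43×951.6 = 409 N.
B experiences an equal 409 N forward from A (third law). B is in equilibrium, so the floor supplies f₂ = 409 N of static friction (limit μ_s(m_A+m_B)g = 831.9 N, not exceeded).

f ≈ 409 N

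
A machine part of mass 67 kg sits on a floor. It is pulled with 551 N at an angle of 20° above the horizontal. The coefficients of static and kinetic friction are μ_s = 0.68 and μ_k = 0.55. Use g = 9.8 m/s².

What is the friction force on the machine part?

Vertical equilibrium gives N = m g − P sin α = 468.1 N.
For equilibrium, f = P cos α = 551×cos 20° = 517.8 N.
μ_s N = 0.68 × 468.1 = 318.3 N.
517.8 > 318.3 N → the machine part slides; f = μ_k N = 0.55×468.1 = 257 N.

f ≈ 257 N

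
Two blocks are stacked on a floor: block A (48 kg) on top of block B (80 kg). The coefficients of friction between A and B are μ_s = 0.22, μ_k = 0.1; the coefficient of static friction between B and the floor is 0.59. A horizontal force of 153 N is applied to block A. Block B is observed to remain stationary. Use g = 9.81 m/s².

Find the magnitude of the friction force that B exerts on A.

Between the blocks, N₁ = m_A g = 470.9 N.
So the A–B interface can sustain at most μ_s N₁ = 103.6 N of static friction.
P = 153 N exceeds that limit, so A slips over B and the interface friction becomes kinetic: f₁ = μ_k N₁ = 0.1×470.9 = 47.1 N.
B experiences an equal 47.1 N forward from A (third law). B is in equilibrium, so the floor supplies f₂ = 47.1 N of static friction (limit μ_s(m_A+m_B)g = 740.9 N, not exceeded).

f ≈ 47.1 N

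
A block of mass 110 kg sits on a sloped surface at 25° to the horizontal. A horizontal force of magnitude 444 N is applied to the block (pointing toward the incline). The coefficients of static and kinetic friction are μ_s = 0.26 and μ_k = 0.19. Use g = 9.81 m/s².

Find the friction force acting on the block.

f ≈ 53.6 N (up the incline)

Normal direction: N = m g cos θ + P sin θ = 1166 N.
Parallel to the incline: P cos θ − m g sin θ = 402.4 − 456 = -53.65 N; the friction needed to balance this is 53.65 N acting up the slope.
Maximum static friction: μ_s N = 0.26 × 1166 = 303.1 N.
Since 53.65 N is within the 303.1 N limit, the block stays put and friction is exactly 53.6 N.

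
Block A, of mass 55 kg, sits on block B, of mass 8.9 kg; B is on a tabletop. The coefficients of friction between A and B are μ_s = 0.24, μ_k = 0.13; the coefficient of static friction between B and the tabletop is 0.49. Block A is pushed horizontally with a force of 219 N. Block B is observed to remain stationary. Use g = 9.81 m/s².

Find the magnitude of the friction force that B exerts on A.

Between the blocks, N₁ = m_A g = 539.6 N.
So the A–B interface can sustain at most μ_s N₁ = 129.5 N of static friction.
Since P = 219 N > 129.5 N, A slides on B; the A–B friction is kinetic: f₁ = μ_k N₁ = 0.13×539.6 = 70.1 N.
B experiences an equal 70.1 N forward from A (third law). B is in equilibrium, so the floor supplies f₂ = 70.1 N of static friction (limit μ_s(m_A+m_B)g = 307.2 N, not exceeded).

f ≈ 70.1 N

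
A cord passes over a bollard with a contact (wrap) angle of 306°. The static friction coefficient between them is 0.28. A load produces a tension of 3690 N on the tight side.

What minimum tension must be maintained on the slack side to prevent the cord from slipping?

Capstan equation at impending slip: T_tight/T_slack = e^{μβ}.
β = 306° = 5.341 rad; e^{μβ} = e^{0.28×5.341} = 4.461.
T_slack = T_tight / e^{μβ} = 3690 / 4.461 = 827 N.

T_min ≈ 827 N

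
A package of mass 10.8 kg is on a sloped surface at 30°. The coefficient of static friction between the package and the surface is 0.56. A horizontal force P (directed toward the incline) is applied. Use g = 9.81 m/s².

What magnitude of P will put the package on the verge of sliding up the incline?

P ≈ 178 N

At impending motion up the slope, friction acts down-slope at its limit: f = μ_s N.
Perpendicular to the incline: N = m g cos θ + P sin θ.
Along the incline: P cos θ = m g sin θ + μ_s N = m g sin θ + μ_s (m g cos θ + P sin θ).
Solving, P (cos θ − μ_s sin θ) = m g (sin θ + μ_s cos θ), so P = 10.8×9.81×(sin 30° + 0.56 cos 30°)/(cos 30° − 0.56 sin 30°) = 106×0.985/0.586 = 178 N.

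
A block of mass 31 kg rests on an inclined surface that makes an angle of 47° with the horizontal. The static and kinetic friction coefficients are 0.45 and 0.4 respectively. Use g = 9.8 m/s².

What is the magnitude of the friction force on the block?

f ≈ 82.9 N (up the incline)

Normal force: N = m g cos θ = 31 × 9.8 × cos 47° = 207.2 N.
For equilibrium along the incline, friction must balance the weight component: f = m g sin θ = 222.2 N up the slope.
Maximum static friction available: μ_s N = 0.45 × 207.2 = 93.24 N.
Since |222.2| > 93.24 N, static friction cannot hold it; the block slides down the incline and kinetic friction applies: f = μ_k N = 0.4 × 207.2 = 82.9 N.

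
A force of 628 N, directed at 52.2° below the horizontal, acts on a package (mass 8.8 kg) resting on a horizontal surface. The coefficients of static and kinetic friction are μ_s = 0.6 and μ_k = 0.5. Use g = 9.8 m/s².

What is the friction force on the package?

f ≈ 291 N

The vertical component of P adds to the normal force: N = m g + P sin α = 86.24 + 496.2 = 582.5 N.
For equilibrium, f = P cos α = 628×cos 52.2° = 384.9 N.
The static-friction limit is μ_s N = 349.5 N.
384.9 > 349.5 N → the package slides; f = μ_k N = 0.5×582.5 = 291 N.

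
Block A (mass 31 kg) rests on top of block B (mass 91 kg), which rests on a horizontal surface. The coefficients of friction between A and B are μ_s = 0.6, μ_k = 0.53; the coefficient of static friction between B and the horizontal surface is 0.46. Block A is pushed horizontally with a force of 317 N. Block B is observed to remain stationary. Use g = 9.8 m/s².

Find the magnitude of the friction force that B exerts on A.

f ≈ 161 N

Between the blocks, N₁ = m_A g = 303.8 N.
So the A–B interface can sustain at most μ_s N₁ = 182.3 N of static friction.
P = 317 N exceeds that limit, so A slips over B and the interface friction becomes kinetic: f₁ = μ_k N₁ = 0.53×303.8 = 161 N.
B experiences an equal 161 N forward from A (third law). B is in equilibrium, so the floor supplies f₂ = 161 N of static friction (limit μ_s(m_A+m_B)g = 550 N, not exceeded).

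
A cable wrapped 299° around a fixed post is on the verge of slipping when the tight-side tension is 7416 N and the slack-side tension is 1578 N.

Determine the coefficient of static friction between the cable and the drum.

T₂/T₁ = e^{μβ} → μ = ln(T₂/T₁)/β.
β = 299° = 5.219 rad.
μ = ln(7416/1578)/5.219 = ln(4.7)/5.219 = 0.297.

μ ≈ 0.297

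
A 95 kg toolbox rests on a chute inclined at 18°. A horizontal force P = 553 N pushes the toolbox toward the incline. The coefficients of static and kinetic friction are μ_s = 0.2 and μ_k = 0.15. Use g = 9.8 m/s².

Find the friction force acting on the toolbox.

f ≈ 158 N (down the incline)

Normal direction: N = m g cos θ + P sin θ = 1056 N.
Parallel to the incline: P cos θ − m g sin θ = 525.9 − 287.7 = 238.2 N; the friction needed to balance this is 238.2 N acting down the slope.
The limit of static friction is μ_s N = 211.3 N.
|f_req| = 238.2 > 211.3 N → the toolbox slides up the incline; f = μ_k N = 0.15 × 1056 = 158 N.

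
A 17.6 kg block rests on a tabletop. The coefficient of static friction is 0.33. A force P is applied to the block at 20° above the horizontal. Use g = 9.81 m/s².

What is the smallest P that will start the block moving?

P ≈ 54.1 N

N = m g − P sin α (the pull lifts the block).
At impending slip, P cos α = μ_s N = μ_s (m g − P sin α).
Solving: P (cos α + μ_s sin α) = μ_s m g → P = 0.33×173/(cos 20° + 0.33 sin 20°) = 57/1.053 = 54.1 N.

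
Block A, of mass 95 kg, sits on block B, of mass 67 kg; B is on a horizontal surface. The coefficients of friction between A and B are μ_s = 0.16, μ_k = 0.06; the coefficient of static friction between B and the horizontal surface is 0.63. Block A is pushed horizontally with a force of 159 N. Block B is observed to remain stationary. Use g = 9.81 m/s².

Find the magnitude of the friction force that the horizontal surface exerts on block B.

f ≈ 55.9 N

The normal force B exerts on A is simply A's weight, N₁ = 932 N.
So the A–B interface can sustain at most μ_s N₁ = 149.1 N of static friction.
P = 159 N exceeds that limit, so A slips over B and the interface friction becomes kinetic: f₁ = μ_k N₁ = 0.06×932 = 55.9 N.
By Newton's third law B feels 55.9 N forward from A. With B stationary, the floor's static friction on B balances it: f₂ = 55.9 N (well within μ_s(m_A+m_B)g = 1001 N).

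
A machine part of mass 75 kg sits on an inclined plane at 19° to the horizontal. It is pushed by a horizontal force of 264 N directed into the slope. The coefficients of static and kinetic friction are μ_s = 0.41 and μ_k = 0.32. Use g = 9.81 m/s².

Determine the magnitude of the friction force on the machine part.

Resolve perpendicular to the incline: N = m g cos θ + P sin θ = 75×9.81×cos 19° + 264×sin 19° = 781.6 N.
Along the incline, the net driving force (taking up-slope positive) is P cos θ − m g sin θ = 249.6 − 239.5 = 10.08 N, so equilibrium requires friction f = -10.08 N (down-slope).
The limit of static friction is μ_s N = 320.5 N.
|f_req| = 10.08 ≤ 320.5 N → the machine part is in equilibrium; friction equals the required value.

f ≈ 10.1 N (down the incline)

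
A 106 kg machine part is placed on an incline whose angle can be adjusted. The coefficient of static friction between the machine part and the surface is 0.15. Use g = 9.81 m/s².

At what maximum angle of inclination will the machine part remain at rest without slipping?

θ_max ≈ 8.53°

At the slip threshold, m g sin θ = μ_s · m g cos θ, so tan θ = μ_s.
θ_max = arctan(0.15) = 8.53°.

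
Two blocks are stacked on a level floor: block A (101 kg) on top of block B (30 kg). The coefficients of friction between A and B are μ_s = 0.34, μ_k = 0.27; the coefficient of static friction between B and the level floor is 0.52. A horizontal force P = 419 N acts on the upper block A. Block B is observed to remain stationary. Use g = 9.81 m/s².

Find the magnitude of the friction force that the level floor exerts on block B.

Between the blocks, N₁ = m_A g = 990.8 N.
Maximum static friction on A from B: μ_s N₁ = 0.34×990.8 = 336.9 N.
P = 419 N exceeds that limit, so A slips over B and the interface friction becomes kinetic: f₁ = μ_k N₁ = 0.27×990.8 = 268 N.
By Newton's third law B feels 268 N forward from A. With B stationary, the floor's static friction on B balances it: f₂ = 268 N (well within μ_s(m_A+m_B)g = 668.3 N).

f ≈ 268 N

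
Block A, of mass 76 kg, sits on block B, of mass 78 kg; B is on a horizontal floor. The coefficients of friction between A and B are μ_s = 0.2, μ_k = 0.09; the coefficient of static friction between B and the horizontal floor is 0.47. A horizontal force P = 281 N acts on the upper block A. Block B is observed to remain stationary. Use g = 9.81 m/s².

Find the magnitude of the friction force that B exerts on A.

Between the blocks, N₁ = m_A g = 745.6 N.
So the A–B interface can sustain at most μ_s N₁ = 149.1 N of static friction.
Since P = 281 N > 149.1 N, A slides on B; the A–B friction is kinetic: f₁ = μ_k N₁ = 0.09×745.6 = 67.1 N.
By Newton's third law B feels 67.1 N forward from A. With B stationary, the floor's static friction on B balances it: f₂ = 67.1 N (well within μ_s(m_A+m_B)g = 710 N).

f ≈ 67.1 N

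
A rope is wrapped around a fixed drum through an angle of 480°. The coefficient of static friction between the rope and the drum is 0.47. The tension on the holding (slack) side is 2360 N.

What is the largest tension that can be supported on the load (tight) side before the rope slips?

At impending slip the capstan equation gives T₂/T₁ = e^{μβ} with β in radians.
β = 480° × π/180 = 8.378 rad.
e^{μβ} = e^{0.47×8.378} = 51.29.
T₂ = T₁ · e^{μβ} = 2360 × 51.29 = 121000 N.

T_max ≈ 121000 N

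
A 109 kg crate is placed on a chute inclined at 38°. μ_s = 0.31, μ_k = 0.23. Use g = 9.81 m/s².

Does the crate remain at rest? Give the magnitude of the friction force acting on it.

N = m g cos θ = 843 N.
Down-slope weight component: m g sin θ = 658 N.
μ_s N = 261 N.
658 > 261 N, so it slides; kinetic friction f = μ_k N = 0.23×843 = 194 N.

f ≈ 194 N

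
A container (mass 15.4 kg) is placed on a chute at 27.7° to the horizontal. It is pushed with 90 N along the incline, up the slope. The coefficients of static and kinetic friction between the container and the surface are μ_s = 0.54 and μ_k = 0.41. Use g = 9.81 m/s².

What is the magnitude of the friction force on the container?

f ≈ 19.8 N (down the incline)

Normal force: N = m g cos θ = 15.4 × 9.81 × cos 27.7° = 133.8 N.
The friction needed for equilibrium is m g sin θ − P = 70.23 − 90 = -19.77 N, measured positive up-slope.
The static-friction ceiling is μ_s N = 0.54 × 133.8 = 72.23 N.
Since |-19.77| ≤ 72.23 N, static friction is sufficient; f equals the required value, not μ_s N.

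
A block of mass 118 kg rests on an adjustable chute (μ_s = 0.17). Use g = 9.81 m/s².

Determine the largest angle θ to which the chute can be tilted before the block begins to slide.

At the slip threshold, m g sin θ = μ_s · m g cos θ, so tan θ = μ_s.
θ_max = arctan(0.17) = 9.65°.

θ_max ≈ 9.65°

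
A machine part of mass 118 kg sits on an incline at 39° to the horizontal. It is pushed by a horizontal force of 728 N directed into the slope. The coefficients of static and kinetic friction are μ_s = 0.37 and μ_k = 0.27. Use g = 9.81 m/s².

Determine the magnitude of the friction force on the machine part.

f ≈ 163 N (up the incline)

The horizontal push has a component P sin θ into the surface, so N = m g cos θ + P sin θ = 899.6 + 458.1 = 1358 N.
Parallel to the incline: P cos θ − m g sin θ = 565.8 − 728.5 = -162.7 N; the friction needed to balance this is 162.7 N acting up the slope.
The limit of static friction is μ_s N = 502.4 N.
|f_req| = 162.7 ≤ 502.4 N → the machine part is in equilibrium; friction equals the required value.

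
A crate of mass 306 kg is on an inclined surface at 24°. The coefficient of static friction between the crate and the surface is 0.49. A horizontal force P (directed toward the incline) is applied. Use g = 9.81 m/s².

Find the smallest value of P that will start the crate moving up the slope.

At impending motion up the slope, friction acts down-slope at its limit: f = μ_s N.
Perpendicular to the incline: N = m g cos θ + P sin θ.
Along the incline: P cos θ = m g sin θ + μ_s N = m g sin θ + μ_s (m g cos θ + P sin θ).
Solving, P (cos θ − μ_s sin θ) = m g (sin θ + μ_s cos θ), so P = 306×9.81×(sin 24° + 0.49 cos 24°)/(cos 24° − 0.49 sin 24°) = 3000×0.8544/0.7142 = 3590 N.

P ≈ 3590 N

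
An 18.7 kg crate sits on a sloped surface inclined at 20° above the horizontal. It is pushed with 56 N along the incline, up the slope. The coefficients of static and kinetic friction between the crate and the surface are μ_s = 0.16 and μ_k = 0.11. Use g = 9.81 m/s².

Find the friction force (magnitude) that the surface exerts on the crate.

f ≈ 6.74 N (up the incline)

Normal force: N = m g cos θ = 18.7 × 9.81 × cos 20° = 172.4 N.
The friction needed for equilibrium is m g sin θ − P = 62.74 − 56 = 6.743 N, measured positive up-slope.
Maximum static friction available: μ_s N = 0.16 × 172.4 = 27.58 N.
Since |6.743| ≤ 27.58 N, static friction is sufficient; f equals the required value, not μ_s N.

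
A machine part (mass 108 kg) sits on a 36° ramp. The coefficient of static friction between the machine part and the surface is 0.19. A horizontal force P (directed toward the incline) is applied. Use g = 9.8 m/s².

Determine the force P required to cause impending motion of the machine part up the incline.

P ≈ 1130 N

At impending motion up the slope, friction acts down-slope at its limit: f = μ_s N.
Perpendicular to the incline: N = m g cos θ + P sin θ.
Along the incline: P cos θ = m g sin θ + μ_s N = m g sin θ + μ_s (m g cos θ + P sin θ).
Solving, P (cos θ − μ_s sin θ) = m g (sin θ + μ_s cos θ), so P = 108×9.8×(sin 36° + 0.19 cos 36°)/(cos 36° − 0.19 sin 36°) = 1060×0.7415/0.6973 = 1130 N.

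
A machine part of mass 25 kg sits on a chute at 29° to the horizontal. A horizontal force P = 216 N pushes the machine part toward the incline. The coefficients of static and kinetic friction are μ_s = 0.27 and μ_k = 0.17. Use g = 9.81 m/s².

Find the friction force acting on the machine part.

Resolve perpendicular to the incline: N = m g cos θ + P sin θ = 25×9.81×cos 29° + 216×sin 29° = 319.2 N.
Along the incline, the net driving force (taking up-slope positive) is P cos θ − m g sin θ = 188.9 − 118.9 = 70.02 N, so equilibrium requires friction f = -70.02 N (down-slope).
The limit of static friction is μ_s N = 86.19 N.
|f_req| = 70.02 ≤ 86.19 N → the machine part is in equilibrium; friction equals the required value.

f ≈ 70 N (down the incline)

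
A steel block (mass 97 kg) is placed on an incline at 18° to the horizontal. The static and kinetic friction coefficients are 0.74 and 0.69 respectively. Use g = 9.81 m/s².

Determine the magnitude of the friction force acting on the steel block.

f ≈ 294 N (up the incline)

Perpendicular to the surface, N = m g cos θ = 97·9.81·cos 18° = 905 N.
For equilibrium along the incline, friction must balance the weight component: f = m g sin θ = 294.1 N up the slope.
Maximum static friction available: μ_s N = 0.74 × 905 = 669.7 N.
Since |294.1| ≤ 669.7 N, no slip — friction simply equals what equilibrium demands.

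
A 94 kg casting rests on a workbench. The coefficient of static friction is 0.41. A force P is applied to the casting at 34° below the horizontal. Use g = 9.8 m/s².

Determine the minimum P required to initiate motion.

P ≈ 630 N

N = m g + P sin α (the push presses the casting into the workbench).
At impending slip, P cos α = μ_s N = μ_s (m g + P sin α).
Solving: P (cos α − μ_s sin α) = μ_s m g → P = 0.41×921/(cos 34° − 0.41 sin 34°) = 378/0.5998 = 630 N.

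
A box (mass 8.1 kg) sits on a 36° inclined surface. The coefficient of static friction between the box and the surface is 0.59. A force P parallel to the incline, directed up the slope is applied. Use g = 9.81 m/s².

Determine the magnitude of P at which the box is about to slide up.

P ≈ 84.6 N

At impending motion up the slope, friction acts down-slope at its limit: f = μ_s N.
P is parallel to the surface, so N = m g cos θ = 64.3 N.
Along the incline: P = m g sin θ + μ_s N = 46.7 + 0.59×64.3 = 84.6 N.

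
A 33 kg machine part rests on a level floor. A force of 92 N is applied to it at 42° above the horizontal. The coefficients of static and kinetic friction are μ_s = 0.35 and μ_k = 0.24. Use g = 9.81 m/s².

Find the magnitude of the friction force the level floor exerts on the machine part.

f ≈ 68.4 N

Vertical equilibrium gives N = m g − P sin α = 262.2 N.
For equilibrium, f = P cos α = 92×cos 42° = 68.37 N.
The static-friction limit is μ_s N = 91.76 N.
68.37 ≤ 91.76 N → static; friction equals the required 68.4 N.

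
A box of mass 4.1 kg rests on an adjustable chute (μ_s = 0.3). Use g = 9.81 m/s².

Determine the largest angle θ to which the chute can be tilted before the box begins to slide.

At the slip threshold, m g sin θ = μ_s · m g cos θ, so tan θ = μ_s.
θ_max = arctan(0.3) = 16.7°.

θ_max ≈ 16.7°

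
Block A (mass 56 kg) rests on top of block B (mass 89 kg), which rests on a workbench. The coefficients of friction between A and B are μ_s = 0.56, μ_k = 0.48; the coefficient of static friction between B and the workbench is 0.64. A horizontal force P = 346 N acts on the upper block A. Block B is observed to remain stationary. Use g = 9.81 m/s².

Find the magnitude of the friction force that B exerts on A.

f ≈ 264 N

Normal force at the A–B interface: N₁ = m_A g = 549.4 N.
Maximum static friction on A from B: μ_s N₁ = 0.56×549.4 = 307.6 N.
Since P = 346 N > 307.6 N, A slides on B; the A–B friction is kinetic: f₁ = μ_k N₁ = 0.48×549.4 = 264 N.
B experiences an equal 264 N forward from A (third law). B is in equilibrium, so the floor supplies f₂ = 264 N of static friction (limit μ_s(m_A+m_B)g = 910.4 N, not exceeded).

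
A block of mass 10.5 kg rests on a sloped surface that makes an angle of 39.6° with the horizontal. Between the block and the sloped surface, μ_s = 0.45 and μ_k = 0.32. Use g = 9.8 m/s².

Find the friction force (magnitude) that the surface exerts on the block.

f ≈ 25.4 N (up the incline)

The normal reaction is N = m g cos θ = 79.29 N.
For equilibrium along the incline, friction must balance the weight component: f = m g sin θ = 65.59 N up the slope.
Static friction can supply at most μ_s N = 35.68 N.
Since |65.59| > 35.68 N, static friction cannot hold it; the block slides down the incline and kinetic friction applies: f = μ_k N = 0.32 × 79.29 = 25.4 N.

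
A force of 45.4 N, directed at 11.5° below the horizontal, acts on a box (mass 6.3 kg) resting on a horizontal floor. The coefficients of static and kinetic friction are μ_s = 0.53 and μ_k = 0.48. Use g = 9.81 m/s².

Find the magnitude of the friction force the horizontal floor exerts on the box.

Vertical equilibrium gives N = m g + P sin α = 70.85 N.
Horizontally, friction must balance P cos α = 44.49 N.
The static-friction limit is μ_s N = 37.55 N.
44.49 > 37.55 N → the box slides; f = μ_k N = 0.48×70.85 = 34 N.

f ≈ 34 N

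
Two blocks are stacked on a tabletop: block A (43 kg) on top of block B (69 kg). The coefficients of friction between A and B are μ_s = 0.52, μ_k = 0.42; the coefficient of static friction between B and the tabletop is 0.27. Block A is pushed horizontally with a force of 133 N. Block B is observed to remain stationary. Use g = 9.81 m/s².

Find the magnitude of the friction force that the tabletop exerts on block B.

The normal force B exerts on A is simply A's weight, N₁ = 421.8 N.
Maximum static friction on A from B: μ_s N₁ = 0.52×421.8 = 219.4 N.
P = 133 N is within that limit, so A and B move together (both at rest); the A–B friction is simply f₁ = P = 133 N.
B experiences an equal 133 N forward from A (third law). B is in equilibrium, so the floor supplies f₂ = 133 N of static friction (limit μ_s(m_A+m_B)g = 296.7 N, not exceeded).

f ≈ 133 N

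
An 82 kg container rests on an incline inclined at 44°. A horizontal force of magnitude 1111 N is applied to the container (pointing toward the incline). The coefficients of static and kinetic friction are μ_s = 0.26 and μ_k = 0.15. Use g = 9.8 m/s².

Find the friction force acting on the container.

Resolve perpendicular to the incline: N = m g cos θ + P sin θ = 82×9.8×cos 44° + 1111×sin 44° = 1350 N.
Parallel to the incline: P cos θ − m g sin θ = 799.2 − 558.2 = 241 N; the friction needed to balance this is 241 N acting down the slope.
The limit of static friction is μ_s N = 351 N.
|f_req| = 241 ≤ 351 N → the container is in equilibrium; friction equals the required value.

f ≈ 241 N (down the incline)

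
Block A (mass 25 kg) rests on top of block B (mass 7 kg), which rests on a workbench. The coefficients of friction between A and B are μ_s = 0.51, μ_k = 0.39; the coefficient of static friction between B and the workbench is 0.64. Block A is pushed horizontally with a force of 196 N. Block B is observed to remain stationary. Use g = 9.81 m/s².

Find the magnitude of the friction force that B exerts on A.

The normal force B exerts on A is simply A's weight, N₁ = 245.2 N.
Maximum static friction on A from B: μ_s N₁ = 0.51×245.2 = 125.1 N.
P = 196 N exceeds that limit, so A slips over B and the interface friction becomes kinetic: f₁ = μ_k N₁ = 0.39×245.2 = 95.6 N.
By Newton's third law B feels 95.6 N forward from A. With B stationary, the floor's static friction on B balances it: f₂ = 95.6 N (well within μ_s(m_A+m_B)g = 200.9 N).

f ≈ 95.6 N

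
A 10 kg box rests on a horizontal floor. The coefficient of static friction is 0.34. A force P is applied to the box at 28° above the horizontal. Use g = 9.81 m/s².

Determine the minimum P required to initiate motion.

N = m g − P sin α (the pull lifts the box).
At impending slip, P cos α = μ_s N = μ_s (m g − P sin α).
Solving: P (cos α + μ_s sin α) = μ_s m g → P = 0.34×98.1/(cos 28° + 0.34 sin 28°) = 33.4/1.043 = 32 N.

P ≈ 32 N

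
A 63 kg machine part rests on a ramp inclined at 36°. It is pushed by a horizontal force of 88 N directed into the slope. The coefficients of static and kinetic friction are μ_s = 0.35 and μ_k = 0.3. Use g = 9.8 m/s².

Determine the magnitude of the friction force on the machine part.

Normal direction: N = m g cos θ + P sin θ = 551.2 N.
Along the incline, the net driving force (taking up-slope positive) is P cos θ − m g sin θ = 71.19 − 362.9 = -291.7 N, so equilibrium requires friction f = 291.7 N (up-slope).
Maximum static friction: μ_s N = 0.35 × 551.2 = 192.9 N.
The required 291.7 N exceeds the static limit, so the machine part slides down-slope and f = μ_k N = 0.3×551.2 = 165 N.

f ≈ 165 N (up the incline)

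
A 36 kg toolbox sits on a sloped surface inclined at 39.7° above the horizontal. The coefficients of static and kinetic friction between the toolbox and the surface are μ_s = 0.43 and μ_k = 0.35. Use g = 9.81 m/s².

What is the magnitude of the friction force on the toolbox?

f ≈ 95.1 N (up the incline)

Normal force: N = m g cos θ = 36 × 9.81 × cos 39.7° = 271.7 N.
Along the slope the weight component is m g sin θ = 225.6 N; friction must supply exactly this, acting up-slope.
The static-friction ceiling is μ_s N = 0.43 × 271.7 = 116.8 N.
|225.6| exceeds 116.8 N, so the toolbox slips down-slope; friction is kinetic, f = μ_k N = 0.35×271.7 = 95.1 N.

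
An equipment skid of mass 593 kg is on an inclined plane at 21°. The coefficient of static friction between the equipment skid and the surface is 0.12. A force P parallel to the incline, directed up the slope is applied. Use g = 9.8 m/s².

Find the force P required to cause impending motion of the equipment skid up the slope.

At impending motion up the slope, friction acts down-slope at its limit: f = μ_s N.
P is parallel to the surface, so N = m g cos θ = 5430 N.
Along the incline: P = m g sin θ + μ_s N = 2080 + 0.12×5430 = 2730 N.

P ≈ 2730 N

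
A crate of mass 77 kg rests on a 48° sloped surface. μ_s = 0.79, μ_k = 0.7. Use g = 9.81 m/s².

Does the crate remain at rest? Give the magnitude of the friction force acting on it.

f ≈ 354 N

N = m g cos θ = 505 N.
Down-slope weight component: m g sin θ = 561 N.
μ_s N = 399 N.
561 > 399 N, so it slides; kinetic friction f = μ_k N = 0.7×505 = 354 N.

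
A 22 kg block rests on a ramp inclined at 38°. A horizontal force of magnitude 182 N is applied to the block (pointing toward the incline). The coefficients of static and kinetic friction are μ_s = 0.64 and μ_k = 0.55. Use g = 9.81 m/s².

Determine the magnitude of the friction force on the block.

The horizontal push has a component P sin θ into the surface, so N = m g cos θ + P sin θ = 170.1 + 112.1 = 282.1 N.
Parallel to the incline: P cos θ − m g sin θ = 143.4 − 132.9 = 10.55 N; the friction needed to balance this is 10.55 N acting down the slope.
The limit of static friction is μ_s N = 180.6 N.
|f_req| = 10.55 ≤ 180.6 N → the block is in equilibrium; friction equals the required value.

f ≈ 10.5 N (down the incline)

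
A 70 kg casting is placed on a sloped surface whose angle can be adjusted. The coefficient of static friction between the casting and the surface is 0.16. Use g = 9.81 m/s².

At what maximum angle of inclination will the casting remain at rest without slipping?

At the slip threshold, m g sin θ = μ_s · m g cos θ, so tan θ = μ_s.
θ_max = arctan(0.16) = 9.09°.

θ_max ≈ 9.09°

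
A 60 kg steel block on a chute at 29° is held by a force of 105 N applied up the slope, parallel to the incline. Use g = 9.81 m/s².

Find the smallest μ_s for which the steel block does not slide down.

μ_s,min ≈ 0.35

N = m g cos θ = 514.8 N.
Friction must make up the shortfall along the incline: f = m g sin θ − P = 285.4 − 105 = 180.4 N.
At the threshold f = μ_s N, so μ_s,min = 180.4/514.8 = 0.35.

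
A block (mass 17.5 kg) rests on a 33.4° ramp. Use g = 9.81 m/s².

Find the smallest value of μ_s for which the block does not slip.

At the slip threshold m g sin θ = μ_s m g cos θ, so μ_s,min = tan θ.
μ_s,min = tan 33.4° = 0.659.

μ_s,min ≈ 0.659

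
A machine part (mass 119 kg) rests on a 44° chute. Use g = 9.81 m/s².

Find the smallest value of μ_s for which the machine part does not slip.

μ_s,min ≈ 0.966

At the slip threshold m g sin θ = μ_s m g cos θ, so μ_s,min = tan θ.
μ_s,min = tan 44° = 0.966.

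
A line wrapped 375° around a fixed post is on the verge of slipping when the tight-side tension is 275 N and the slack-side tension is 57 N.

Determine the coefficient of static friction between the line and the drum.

T₂/T₁ = e^{μβ} → μ = ln(T₂/T₁)/β.
β = 375° = 6.545 rad.
μ = ln(275/57)/6.545 = ln(4.825)/6.545 = 0.24.

μ ≈ 0.24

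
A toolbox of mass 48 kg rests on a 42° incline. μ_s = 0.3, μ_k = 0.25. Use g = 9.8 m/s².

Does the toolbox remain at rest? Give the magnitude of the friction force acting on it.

f ≈ 87.4 N

N = m g cos θ = 350 N.
Down-slope weight component: m g sin θ = 315 N.
μ_s N = 105 N.
315 > 105 N, so it slides; kinetic friction f = μ_k N = 0.25×350 = 87.4 N.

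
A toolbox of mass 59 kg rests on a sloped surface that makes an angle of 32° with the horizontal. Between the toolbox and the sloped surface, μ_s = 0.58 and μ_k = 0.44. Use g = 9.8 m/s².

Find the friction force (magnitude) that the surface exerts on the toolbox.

f ≈ 216 N (up the incline)

Normal force: N = m g cos θ = 59 × 9.8 × cos 32° = 490.3 N.
For equilibrium along the incline, friction must balance the weight component: f = m g sin θ = 306.4 N up the slope.
The static-friction ceiling is μ_s N = 0.58 × 490.3 = 284.4 N.
Since |306.4| > 284.4 N, static friction cannot hold it; the toolbox slides down the incline and kinetic friction applies: f = μ_k N = 0.44 × 490.3 = 216 N.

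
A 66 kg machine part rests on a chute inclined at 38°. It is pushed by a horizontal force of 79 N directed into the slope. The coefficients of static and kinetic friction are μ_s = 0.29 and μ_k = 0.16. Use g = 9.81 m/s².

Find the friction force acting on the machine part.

Resolve perpendicular to the incline: N = m g cos θ + P sin θ = 66×9.81×cos 38° + 79×sin 38° = 558.8 N.
Parallel to the incline: P cos θ − m g sin θ = 62.25 − 398.6 = -336.4 N; the friction needed to balance this is 336.4 N acting up the slope.
The limit of static friction is μ_s N = 162.1 N.
The required 336.4 N exceeds the static limit, so the machine part slides down-slope and f = μ_k N = 0.16×558.8 = 89.4 N.

f ≈ 89.4 N (up the incline)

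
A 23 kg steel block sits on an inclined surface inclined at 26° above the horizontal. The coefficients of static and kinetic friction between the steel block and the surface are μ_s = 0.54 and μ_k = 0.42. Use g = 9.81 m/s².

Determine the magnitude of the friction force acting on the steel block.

Normal force: N = m g cos θ = 23 × 9.81 × cos 26° = 202.8 N.
For equilibrium along the incline, friction must balance the weight component: f = m g sin θ = 98.91 N up the slope.
Static friction can supply at most μ_s N = 109.5 N.
Since |98.91| ≤ 109.5 N, the steel block remains in static equilibrium and friction takes exactly the required value.

f ≈ 98.9 N (up the incline)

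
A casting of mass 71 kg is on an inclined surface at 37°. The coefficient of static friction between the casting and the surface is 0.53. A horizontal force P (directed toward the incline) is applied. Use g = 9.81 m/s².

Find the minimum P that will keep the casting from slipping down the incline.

The casting tends to slide down (tan θ > μ_s), so at the point of impending slip friction acts up-slope at its limit: f = μ_s N.
Perpendicular to the incline: N = m g cos θ + P sin θ.
Along the incline: P cos θ + μ_s N = m g sin θ, i.e. P cos θ + μ_s (m g cos θ + P sin θ) = m g sin θ.
Solving, P (cos θ + μ_s sin θ) = m g (sin θ − μ_s cos θ), so P = 697×0.1785/1.118 = 111 N.

P_min ≈ 111 N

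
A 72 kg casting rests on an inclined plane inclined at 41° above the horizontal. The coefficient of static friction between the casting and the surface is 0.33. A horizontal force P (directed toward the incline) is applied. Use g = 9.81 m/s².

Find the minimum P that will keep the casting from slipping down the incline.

The casting tends to slide down (tan θ > μ_s), so at the point of impending slip friction acts up-slope at its limit: f = μ_s N.
Perpendicular to the incline: N = m g cos θ + P sin θ.
Along the incline: P cos θ + μ_s N = m g sin θ, i.e. P cos θ + μ_s (m g cos θ + P sin θ) = m g sin θ.
Solving, P (cos θ + μ_s sin θ) = m g (sin θ − μ_s cos θ), so P = 706×0.407/0.9712 = 296 N.

P_min ≈ 296 N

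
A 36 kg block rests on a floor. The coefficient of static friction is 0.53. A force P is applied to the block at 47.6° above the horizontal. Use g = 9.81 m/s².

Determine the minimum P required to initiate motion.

N = m g − P sin α (the pull lifts the block).
At impending slip, P cos α = μ_s N = μ_s (m g − P sin α).
Solving: P (cos α + μ_s sin α) = μ_s m g → P = 0.53×353/(cos 47.6° + 0.53 sin 47.6°) = 187/1.066 = 176 N.

P ≈ 176 N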